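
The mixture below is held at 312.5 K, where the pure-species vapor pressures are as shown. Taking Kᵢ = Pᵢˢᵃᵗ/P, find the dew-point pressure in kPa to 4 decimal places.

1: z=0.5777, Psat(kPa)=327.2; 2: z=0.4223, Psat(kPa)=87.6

At the dew point ψ → 1, so Σzᵢ/Kᵢ = 1 with Kᵢ = Pᵢˢᵃᵗ/P ⇒ 1/P = Σzᵢ/Pᵢˢᵃᵗ.
1/P = 0.5777/327.2 + 0.4223/87.6 = 0.0065864 ⇒ P = 151.8289 kPa

Pdew = 151.8289 kPa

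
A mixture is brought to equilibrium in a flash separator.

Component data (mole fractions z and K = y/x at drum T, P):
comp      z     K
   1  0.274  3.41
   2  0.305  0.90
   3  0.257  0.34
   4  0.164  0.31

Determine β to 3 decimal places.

β = 0.297

Rachford–Rice: g(β) = Σ zᵢ(Kᵢ−1)/(1+β(Kᵢ−1)) = 0.
g(0) = ΣzᵢKᵢ − 1 = 0.347 and g(1) = 1 − Σzᵢ/Kᵢ = -0.704, so a root lies in (0, 1).
Newton iteration, β⁰ = 0.62:
  β = 0.620: g = -0.2526, g' = -0.818 → β = 0.311
  β = 0.311: g = -0.0118, g' = -0.827 → β = 0.297
Converged at β = 0.297.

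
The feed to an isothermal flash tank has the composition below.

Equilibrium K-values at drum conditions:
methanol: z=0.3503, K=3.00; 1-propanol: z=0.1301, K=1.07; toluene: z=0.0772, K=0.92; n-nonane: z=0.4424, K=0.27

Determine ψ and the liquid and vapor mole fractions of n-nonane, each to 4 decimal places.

Iterate (Newton) starting at ψ = 0.5:
  ψ = 0.5000: g = -0.15592, g' = -0.9361 → ψ = 0.3334
  ψ = 0.3334: g = -0.00399, g' = -0.9173 → ψ = 0.3291
Converged at ψ = 0.3291.
Compositions from xᵢ = zᵢ/(1+ψ(Kᵢ−1)), yᵢ = Kᵢxᵢ:
  methanol: x = 0.2113, y = 0.6338
  1-propanol: x = 0.1272, y = 0.1361
  toluene: x = 0.0793, y = 0.0729
  n-nonane: x = 0.5823, y = 0.1572

ψ = 0.3291, x_n-nonane = 0.5823, y_n-nonane = 0.1572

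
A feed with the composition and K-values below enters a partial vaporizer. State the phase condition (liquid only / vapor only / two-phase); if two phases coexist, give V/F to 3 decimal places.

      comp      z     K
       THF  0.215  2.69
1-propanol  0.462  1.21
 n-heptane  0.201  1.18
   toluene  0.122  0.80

vapor only

ΣzᵢKᵢ = 1.472; Σzᵢ/Kᵢ = 0.785.
Since Σzᵢ/Kᵢ < 1 the mixture is above its dew point — single vapor phase.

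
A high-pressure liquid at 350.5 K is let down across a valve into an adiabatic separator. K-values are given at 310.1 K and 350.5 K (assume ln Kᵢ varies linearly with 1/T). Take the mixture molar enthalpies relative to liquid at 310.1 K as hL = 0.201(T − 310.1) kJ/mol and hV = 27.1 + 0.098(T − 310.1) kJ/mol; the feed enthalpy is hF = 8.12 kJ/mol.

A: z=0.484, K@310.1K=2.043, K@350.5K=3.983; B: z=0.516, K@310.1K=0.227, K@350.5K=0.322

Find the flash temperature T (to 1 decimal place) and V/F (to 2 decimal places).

T = 317.4 K, V/F = 0.25

Adiabatic flash: solve Rachford–Rice at each trial T, then check hF = ψ·hV(T) + (1−ψ)·hL(T).
  T = 310.1 K: K = (2.043, 0.227), RR gives ψ = 0.131, H_out = 3.561 kJ/mol
  T = 350.5 K: K = (3.983, 0.322), RR gives ψ = 0.541, H_out = 20.528 kJ/mol
  T = 330.3 K: K = (2.911, 0.273), RR gives ψ = 0.396, H_out = 13.969 kJ/mol
  T = 320.2 K: K = (2.453, 0.250), RR gives ψ = 0.290, H_out = 9.585 kJ/mol
  T = 315.1 K: K = (2.240, 0.238), RR gives ψ = 0.219, H_out = 6.830 kJ/mol
  T = 317.6 K: K = (2.342, 0.244), RR gives ψ = 0.256, H_out = 8.240 kJ/mol
  T = 316.4 K: K = (2.293, 0.241), RR gives ψ = 0.239, H_out = 7.579 kJ/mol
Linear interpolation between T = 316.4 (H_out = 7.579) and T = 317.6 (H_out = 8.240) on hF = 8.12 gives T ≈ 317.4 K, at which ψ = 0.25.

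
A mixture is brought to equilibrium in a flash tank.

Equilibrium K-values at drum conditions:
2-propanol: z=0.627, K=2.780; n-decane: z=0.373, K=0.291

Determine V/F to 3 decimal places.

V/F = 0.675

Binary case is linear: z₁(K₁−1)(1+V/F(K₂−1)) + z₂(K₂−1)(1+V/F(K₁−1)) = 0
⇒ V/F = [z₁(K₁−1)+z₂(K₂−1)] / [−(K₁−1)(K₂−1)] = 0.8516/1.2620 = 0.675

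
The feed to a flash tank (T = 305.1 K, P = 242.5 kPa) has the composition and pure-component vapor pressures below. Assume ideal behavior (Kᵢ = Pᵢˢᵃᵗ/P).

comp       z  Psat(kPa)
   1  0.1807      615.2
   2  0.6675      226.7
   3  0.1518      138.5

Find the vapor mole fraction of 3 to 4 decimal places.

Raoult's law: Kᵢ = Pᵢˢᵃᵗ/P = Pᵢˢᵃᵗ/242.5.
  K_1 = 615.2/242.5 = 2.536907, K_2 = 226.7/242.5 = 0.934845, K_3 = 138.5/242.5 = 0.571134
Rachford–Rice: g(V/F) = Σ zᵢ(Kᵢ−1)/(1+V/F(Kᵢ−1)) = 0.
g(0) = ΣzᵢKᵢ − 1 = 0.1691 and g(1) = 1 − Σzᵢ/Kᵢ = -0.0510, so a root lies in (0, 1).
Iterate (Newton) starting at V/F = 0.36:
  V/F = 0.3600: g = 0.05727, g' = -0.2189 → V/F = 0.6216
  V/F = 0.6216: g = 0.00794, g' = -0.1666 → V/F = 0.6692
  V/F = 0.6692: g = 0.00012, g' = -0.1617 → V/F = 0.6700
Converged at V/F = 0.6700.
Compositions from xᵢ = zᵢ/(1+V/F(Kᵢ−1)), yᵢ = Kᵢxᵢ:
  1: x = 0.0890, y = 0.2259
  2: x = 0.6980, y = 0.6525
  3: x = 0.2130, y = 0.1217

y_3 = 0.1217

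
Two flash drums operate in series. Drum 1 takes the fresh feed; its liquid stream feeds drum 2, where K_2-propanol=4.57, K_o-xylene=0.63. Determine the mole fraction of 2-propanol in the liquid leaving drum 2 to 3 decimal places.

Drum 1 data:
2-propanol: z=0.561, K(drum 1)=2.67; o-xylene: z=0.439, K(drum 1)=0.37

x_2-propanol (drum 2) = 0.094

Drum 1:
Binary case is linear: z₁(K₁−1)(1+ψ₁(K₂−1)) + z₂(K₂−1)(1+ψ₁(K₁−1)) = 0
⇒ ψ₁ = [z₁(K₁−1)+z₂(K₂−1)] / [−(K₁−1)(K₂−1)] = 0.6603/1.0521 = 0.628
Drum-1 compositions:
  2-propanol: x = 0.274, y = 0.731
  o-xylene: x = 0.726, y = 0.269
Drum-2 feed = drum-1 liquid: z₂ = (0.2739, 0.7261).
Drum 2:
Let ψ₂ = V/F and solve Σ zᵢ(Kᵢ−1)/(1+ψ₂(Kᵢ−1)) = 0.
Feasibility: ΣzᵢKᵢ = 1.709, Σzᵢ/Kᵢ = 1.212 — both > 1, two phases present.
Binary case is linear: z₁(K₁−1)(1+ψ₂(K₂−1)) + z₂(K₂−1)(1+ψ₂(K₁−1)) = 0
⇒ ψ₂ = [z₁(K₁−1)+z₂(K₂−1)] / [−(K₁−1)(K₂−1)] = 0.7092/1.3209 = 0.537
  2-propanol: x = 0.094, y = 0.429
  o-xylene: x = 0.906, y = 0.571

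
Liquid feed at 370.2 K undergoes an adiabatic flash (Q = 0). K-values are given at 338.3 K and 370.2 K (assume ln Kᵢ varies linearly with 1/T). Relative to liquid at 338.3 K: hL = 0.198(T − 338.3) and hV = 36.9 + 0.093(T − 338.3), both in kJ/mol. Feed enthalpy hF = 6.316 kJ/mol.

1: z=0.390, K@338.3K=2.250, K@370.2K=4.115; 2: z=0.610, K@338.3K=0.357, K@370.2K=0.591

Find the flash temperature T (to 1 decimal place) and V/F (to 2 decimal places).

Adiabatic flash: solve Rachford–Rice at each trial T, then check hF = ψ·hV(T) + (1−ψ)·hL(T).
  T = 338.3 K: K = (2.250, 0.357), RR gives ψ = 0.119, H_out = 4.374 kJ/mol
  T = 370.2 K: K = (4.115, 0.591), RR gives ψ = 0.758, H_out = 31.738 kJ/mol
  T = 354.2 K: K = (3.082, 0.464), RR gives ψ = 0.435, H_out = 18.468 kJ/mol
  T = 346.2 K: K = (2.640, 0.408), RR gives ψ = 0.287, H_out = 11.910 kJ/mol
  T = 342.2 K: K = (2.437, 0.382), RR gives ψ = 0.206, H_out = 8.296 kJ/mol
  T = 340.2 K: K = (2.340, 0.369), RR gives ψ = 0.163, H_out = 6.345 kJ/mol
Linear interpolation between T = 338.3 (H_out = 4.374) and T = 340.2 (H_out = 6.345) on hF = 6.316 gives T ≈ 340.2 K, at which ψ = 0.16.

T = 340.2 K, V/F = 0.16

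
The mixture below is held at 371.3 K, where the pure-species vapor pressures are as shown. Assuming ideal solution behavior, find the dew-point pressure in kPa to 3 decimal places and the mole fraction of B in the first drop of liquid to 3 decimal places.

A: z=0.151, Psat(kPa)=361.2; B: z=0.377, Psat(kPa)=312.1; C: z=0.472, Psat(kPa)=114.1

At the dew point ψ → 1, so Σzᵢ/Kᵢ = 1 with Kᵢ = Pᵢˢᵃᵗ/P ⇒ 1/P = Σzᵢ/Pᵢˢᵃᵗ.
1/P = 0.151/361.2 + 0.377/312.1 + 0.472/114.1 = 0.005763 ⇒ P = 173.529 kPa
xᵢ = zᵢP/Pᵢˢᵃᵗ ⇒ x_B = 0.377·173.529/312.1 = 0.210

Pdew = 173.529 kPa, x_B = 0.210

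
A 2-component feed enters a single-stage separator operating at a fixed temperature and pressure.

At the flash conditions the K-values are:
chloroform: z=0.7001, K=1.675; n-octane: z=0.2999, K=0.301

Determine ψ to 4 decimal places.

ψ = 0.5573

Rachford–Rice: g(ψ) = Σ zᵢ(Kᵢ−1)/(1+ψ(Kᵢ−1)) = 0.
Feasibility: ΣzᵢKᵢ = 1.2629, Σzᵢ/Kᵢ = 1.4143 — both > 1, two phases present.
Binary case is linear: z₁(K₁−1)(1+ψ(K₂−1)) + z₂(K₂−1)(1+ψ(K₁−1)) = 0
⇒ ψ = [z₁(K₁−1)+z₂(K₂−1)] / [−(K₁−1)(K₂−1)] = 0.26294/0.47183 = 0.5573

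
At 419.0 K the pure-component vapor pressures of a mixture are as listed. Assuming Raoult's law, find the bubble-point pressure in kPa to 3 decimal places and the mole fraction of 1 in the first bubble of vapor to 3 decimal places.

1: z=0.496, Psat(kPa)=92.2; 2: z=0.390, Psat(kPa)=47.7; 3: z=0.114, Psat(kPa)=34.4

At the bubble point ψ → 0, so ΣzᵢKᵢ = 1 with Kᵢ = Pᵢˢᵃᵗ/P ⇒ P = ΣzᵢPᵢˢᵃᵗ.
P = 0.496·92.2 + 0.390·47.7 + 0.114·34.4 = 68.256 kPa
yᵢ = zᵢPᵢˢᵃᵗ/P ⇒ y_1 = 0.496·92.2/68.256 = 0.670

Pbub = 68.256 kPa, y_1 = 0.670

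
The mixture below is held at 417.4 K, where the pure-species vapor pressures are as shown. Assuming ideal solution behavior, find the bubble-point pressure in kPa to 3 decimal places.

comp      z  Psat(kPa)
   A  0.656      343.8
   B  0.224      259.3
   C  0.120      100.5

Pbub = 295.676 kPa

At the bubble point ψ → 0, so ΣzᵢKᵢ = 1 with Kᵢ = Pᵢˢᵃᵗ/P ⇒ P = ΣzᵢPᵢˢᵃᵗ.
P = 0.656·343.8 + 0.224·259.3 + 0.120·100.5 = 295.676 kPa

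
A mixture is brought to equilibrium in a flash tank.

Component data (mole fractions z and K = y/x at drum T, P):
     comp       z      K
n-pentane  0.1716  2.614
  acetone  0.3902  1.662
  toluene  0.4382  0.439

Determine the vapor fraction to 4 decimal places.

Rachford–Rice: g(ψ) = Σ zᵢ(Kᵢ−1)/(1+ψ(Kᵢ−1)) = 0.
g(0) = ΣzᵢKᵢ − 1 = 0.2894 and g(1) = 1 − Σzᵢ/Kᵢ = -0.2986, so a root lies in (0, 1).
Newton–Raphson from ψ = 0.5:
  ψ = 0.5000: g = 0.00568, g' = -0.4998 → ψ = 0.5114
  ψ = 0.5114: g = -0.00001, g' = -0.5008 → ψ = 0.5113
Converged at ψ = 0.5113.

ψ = 0.5113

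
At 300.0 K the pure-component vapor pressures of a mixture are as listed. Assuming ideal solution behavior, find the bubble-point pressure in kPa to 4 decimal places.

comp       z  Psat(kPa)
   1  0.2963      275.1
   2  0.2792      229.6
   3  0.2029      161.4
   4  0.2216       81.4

Pbub = 196.4028 kPa

At the bubble point ψ → 0, so ΣzᵢKᵢ = 1 with Kᵢ = Pᵢˢᵃᵗ/P ⇒ P = ΣzᵢPᵢˢᵃᵗ.
P = 0.2963·275.1 + 0.2792·229.6 + 0.2029·161.4 + 0.2216·81.4 = 196.4028 kPa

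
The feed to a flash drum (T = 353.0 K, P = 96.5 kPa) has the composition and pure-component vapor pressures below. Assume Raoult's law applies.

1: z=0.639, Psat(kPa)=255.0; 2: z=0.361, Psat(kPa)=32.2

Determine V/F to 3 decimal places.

V/F = 0.739

Raoult's law: Kᵢ = Pᵢˢᵃᵗ/P = Pᵢˢᵃᵗ/96.5.
  K_1 = 255.0/96.5 = 2.64249, K_2 = 32.2/96.5 = 0.33368
Material balance + equilibrium reduce to Σ zᵢ(Kᵢ−1)/(1+V/F(Kᵢ−1)) = 0.
Check two-phase: ΣzᵢKᵢ = 1.809 > 1 and Σzᵢ/Kᵢ = 1.324 > 1, so g(0) = 0.809 > 0 and g(1) = -0.324 < 0.
Binary case is linear: z₁(K₁−1)(1+V/F(K₂−1)) + z₂(K₂−1)(1+V/F(K₁−1)) = 0
⇒ V/F = [z₁(K₁−1)+z₂(K₂−1)] / [−(K₁−1)(K₂−1)] = 0.8090/1.0944 = 0.739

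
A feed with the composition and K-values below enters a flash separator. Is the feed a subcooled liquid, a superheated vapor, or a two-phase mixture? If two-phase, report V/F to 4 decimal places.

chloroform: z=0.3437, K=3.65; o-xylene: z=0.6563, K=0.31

two-phase, V/F = 0.2505

ΣzᵢKᵢ = 1.4580; Σzᵢ/Kᵢ = 2.2113.
Both exceed 1, so a two-phase solution exists.
Let ψ = V/F and solve Σ zᵢ(Kᵢ−1)/(1+ψ(Kᵢ−1)) = 0.
Binary case is linear: z₁(K₁−1)(1+ψ(K₂−1)) + z₂(K₂−1)(1+ψ(K₁−1)) = 0
⇒ ψ = [z₁(K₁−1)+z₂(K₂−1)] / [−(K₁−1)(K₂−1)] = 0.45796/1.82850 = 0.2505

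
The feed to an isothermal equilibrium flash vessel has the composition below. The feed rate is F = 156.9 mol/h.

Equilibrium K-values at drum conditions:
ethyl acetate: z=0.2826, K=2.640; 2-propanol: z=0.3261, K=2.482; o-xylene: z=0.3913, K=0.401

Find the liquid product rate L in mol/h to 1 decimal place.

L = 37.0 mol/h

Rachford–Rice: g(ψ) = Σ zᵢ(Kᵢ−1)/(1+ψ(Kᵢ−1)) = 0.
Check two-phase: ΣzᵢKᵢ = 1.7124 > 1 and Σzᵢ/Kᵢ = 1.2142 > 1, so g(0) = 0.7124 > 0 and g(1) = -0.2142 < 0.
Newton iteration, ψ⁰ = 0.5:
  ψ = 0.5000: g = 0.19764, g' = -0.7519 → ψ = 0.7629
  ψ = 0.7629: g = 0.00110, g' = -0.7839 → ψ = 0.7643
Converged at ψ = 0.7643.
Then V = ψ·F = 0.7643·156.9 = 119.9 mol/h and L = F − V = 37.0 mol/h.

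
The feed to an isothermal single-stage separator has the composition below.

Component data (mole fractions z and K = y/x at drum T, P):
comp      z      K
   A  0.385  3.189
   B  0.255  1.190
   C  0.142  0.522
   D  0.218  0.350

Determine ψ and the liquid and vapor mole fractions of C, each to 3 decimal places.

ψ = 0.720, x_C = 0.216, y_C = 0.113

Iterate (Newton) starting at ψ = 0.5:
  ψ = 0.500: g = 0.1475, g' = -0.686 → ψ = 0.715
  ψ = 0.715: g = 0.0034, g' = -0.684 → ψ = 0.720
Converged at ψ = 0.720.
Compositions from xᵢ = zᵢ/(1+ψ(Kᵢ−1)), yᵢ = Kᵢxᵢ:
  A: x = 0.149, y = 0.477
  B: x = 0.224, y = 0.267
  C: x = 0.216, y = 0.113
  D: x = 0.410, y = 0.143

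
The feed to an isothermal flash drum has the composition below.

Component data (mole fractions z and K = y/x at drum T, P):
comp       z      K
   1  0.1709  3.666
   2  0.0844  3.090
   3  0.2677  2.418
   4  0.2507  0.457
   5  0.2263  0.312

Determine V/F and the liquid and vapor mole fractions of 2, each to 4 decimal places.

Material balance + equilibrium reduce to Σ zᵢ(Kᵢ−1)/(1+V/F(Kᵢ−1)) = 0.
g(0) = ΣzᵢKᵢ − 1 = 0.7198 and g(1) = 1 − Σzᵢ/Kᵢ = -0.4585, so a root lies in (0, 1).
Newton iteration, V/F⁰ = 0.43:
  V/F = 0.4300: g = 0.14229, g' = -0.9155 → V/F = 0.5854
  V/F = 0.5854: g = 0.00441, g' = -0.8797 → V/F = 0.5904
Converged at V/F = 0.5904.
Compositions from xᵢ = zᵢ/(1+V/F(Kᵢ−1)), yᵢ = Kᵢxᵢ:
  1: x = 0.0664, y = 0.2434
  2: x = 0.0378, y = 0.1167
  3: x = 0.1457, y = 0.3523
  4: x = 0.3690, y = 0.1686
  5: x = 0.3811, y = 0.1189

V/F = 0.5904, x_2 = 0.0378, y_2 = 0.1167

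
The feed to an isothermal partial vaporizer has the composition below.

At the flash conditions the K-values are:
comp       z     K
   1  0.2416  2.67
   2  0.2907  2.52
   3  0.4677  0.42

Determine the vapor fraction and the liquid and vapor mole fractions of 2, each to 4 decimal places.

ψ = 0.6229, x_2 = 0.1493, y_2 = 0.3763

Material balance + equilibrium reduce to Σ zᵢ(Kᵢ−1)/(1+ψ(Kᵢ−1)) = 0.
Check two-phase: ΣzᵢKᵢ = 1.5741 > 1 and Σzᵢ/Kᵢ = 1.3194 > 1, so g(0) = 0.5741 > 0 and g(1) = -0.3194 < 0.
Newton iteration, ψ⁰ = 0.5:
  ψ = 0.5000: g = 0.08887, g' = -0.7290 → ψ = 0.6219
  ψ = 0.6219: g = 0.00075, g' = -0.7246 → ψ = 0.6229
Converged at ψ = 0.6229.
Compositions from xᵢ = zᵢ/(1+ψ(Kᵢ−1)), yᵢ = Kᵢxᵢ:
  1: x = 0.1184, y = 0.3162
  2: x = 0.1493, y = 0.3763
  3: x = 0.7323, y = 0.3076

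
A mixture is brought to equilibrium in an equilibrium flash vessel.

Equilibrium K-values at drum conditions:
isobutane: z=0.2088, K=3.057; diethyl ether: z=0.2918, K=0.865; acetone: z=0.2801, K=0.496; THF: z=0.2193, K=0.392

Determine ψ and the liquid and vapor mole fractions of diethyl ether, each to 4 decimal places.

ψ = 0.1340, x_diethyl ether = 0.2972, y_diethyl ether = 0.2571

Let ψ = V/F and solve Σ zᵢ(Kᵢ−1)/(1+ψ(Kᵢ−1)) = 0.
g(0) = ΣzᵢKᵢ − 1 = 0.1156 and g(1) = 1 − Σzᵢ/Kᵢ = -0.5298, so a root lies in (0, 1).
Iterate (Newton) starting at ψ = 0.41:
  ψ = 0.4100: g = -0.16425, g' = -0.5228 → ψ = 0.0958
  ψ = 0.0958: g = 0.02894, g' = -0.7919 → ψ = 0.1324
  ψ = 0.1324: g = 0.00119, g' = -0.7288 → ψ = 0.1340
Converged at ψ = 0.1340.
Compositions from xᵢ = zᵢ/(1+ψ(Kᵢ−1)), yᵢ = Kᵢxᵢ:
  isobutane: x = 0.1637, y = 0.5004
  diethyl ether: x = 0.2972, y = 0.2571
  acetone: x = 0.3004, y = 0.1490
  THF: x = 0.2388, y = 0.0936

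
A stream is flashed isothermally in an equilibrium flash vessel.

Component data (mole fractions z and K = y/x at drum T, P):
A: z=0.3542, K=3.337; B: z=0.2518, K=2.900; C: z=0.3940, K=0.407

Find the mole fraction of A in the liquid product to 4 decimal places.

Material balance + equilibrium reduce to Σ zᵢ(Kᵢ−1)/(1+V/F(Kᵢ−1)) = 0.
Feasibility: ΣzᵢKᵢ = 2.0725, Σzᵢ/Kᵢ = 1.1610 — both > 1, two phases present.
Iterate (Newton) starting at V/F = 0.56:
  V/F = 0.5600: g = 0.24053, g' = -0.8869 → V/F = 0.8312
  V/F = 0.8312: g = 0.00605, g' = -0.8989 → V/F = 0.8379
Converged at V/F = 0.8379.
Compositions from xᵢ = zᵢ/(1+V/F(Kᵢ−1)), yᵢ = Kᵢxᵢ:
  A: x = 0.1197, y = 0.3996
  B: x = 0.0971, y = 0.2817
  C: x = 0.7831, y = 0.3187

x_A = 0.1197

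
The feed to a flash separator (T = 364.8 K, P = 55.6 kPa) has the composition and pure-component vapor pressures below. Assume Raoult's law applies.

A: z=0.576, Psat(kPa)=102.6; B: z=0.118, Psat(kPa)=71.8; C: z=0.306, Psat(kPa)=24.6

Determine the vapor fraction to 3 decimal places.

ψ = 0.822

Raoult's law: Kᵢ = Pᵢˢᵃᵗ/P = Pᵢˢᵃᵗ/55.6.
  K_A = 102.6/55.6 = 1.84532, K_B = 71.8/55.6 = 1.29137, K_C = 24.6/55.6 = 0.44245
Let ψ = V/F and solve Σ zᵢ(Kᵢ−1)/(1+ψ(Kᵢ−1)) = 0.
Feasibility: ΣzᵢKᵢ = 1.351, Σzᵢ/Kᵢ = 1.095 — both > 1, two phases present.
Newton iteration, ψ⁰ = 0.51:
  ψ = 0.510: g = 0.1318, g' = -0.394 → ψ = 0.844
  ψ = 0.844: g = -0.0106, g' = -0.486 → ψ = 0.822
Converged at ψ = 0.822.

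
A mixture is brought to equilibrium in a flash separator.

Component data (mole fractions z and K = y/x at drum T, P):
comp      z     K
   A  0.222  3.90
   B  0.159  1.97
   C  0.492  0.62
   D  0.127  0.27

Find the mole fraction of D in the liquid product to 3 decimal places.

Material balance + equilibrium reduce to Σ zᵢ(Kᵢ−1)/(1+β(Kᵢ−1)) = 0.
Feasibility: ΣzᵢKᵢ = 1.518, Σzᵢ/Kᵢ = 1.402 — both > 1, two phases present.
Newton iteration, β⁰ = 0.5:
  β = 0.500: g = -0.0102, g' = -0.655 → β = 0.484
  β = 0.484: g = 0.0000, g' = -0.661 → β = 0.485
Converged at β = 0.485.
Compositions from xᵢ = zᵢ/(1+β(Kᵢ−1)), yᵢ = Kᵢxᵢ:
  A: x = 0.092, y = 0.360
  B: x = 0.108, y = 0.213
  C: x = 0.603, y = 0.374
  D: x = 0.197, y = 0.053

x_D = 0.197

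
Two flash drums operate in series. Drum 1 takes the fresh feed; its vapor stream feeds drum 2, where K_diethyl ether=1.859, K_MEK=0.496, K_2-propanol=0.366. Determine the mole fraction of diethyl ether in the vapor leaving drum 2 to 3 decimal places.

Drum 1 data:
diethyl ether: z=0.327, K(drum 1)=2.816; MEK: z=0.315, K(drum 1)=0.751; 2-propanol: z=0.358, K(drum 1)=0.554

Drum 1:
Newton iteration, ψ₁⁰ = 0.5:
  ψ₁ = 0.500: g = 0.0162, g' = -0.440 → ψ₁ = 0.537
Converged at ψ₁ = 0.537.
Drum-1 compositions:
  diethyl ether: x = 0.165, y = 0.466
  MEK: x = 0.364, y = 0.273
  2-propanol: x = 0.471, y = 0.261
Drum-2 feed = drum-1 vapor: z₂ = (0.4660, 0.2731, 0.2608).
Drum 2:
Rachford–Rice: g(ψ₂) = Σ zᵢ(Kᵢ−1)/(1+ψ₂(Kᵢ−1)) = 0.
g(0) = ΣzᵢKᵢ − 1 = 0.097 and g(1) = 1 − Σzᵢ/Kᵢ = -0.514, so a root lies in (0, 1).
Newton–Raphson from ψ₂ = 0.49:
  ψ₂ = 0.490: g = -0.1409, g' = -0.513 → ψ₂ = 0.215
  ψ₂ = 0.215: g = -0.0081, g' = -0.473 → ψ₂ = 0.198
Converged at ψ₂ = 0.198.
  diethyl ether: x = 0.398, y = 0.740
  MEK: x = 0.303, y = 0.150
  2-propanol: x = 0.298, y = 0.109

y_diethyl ether (drum 2) = 0.740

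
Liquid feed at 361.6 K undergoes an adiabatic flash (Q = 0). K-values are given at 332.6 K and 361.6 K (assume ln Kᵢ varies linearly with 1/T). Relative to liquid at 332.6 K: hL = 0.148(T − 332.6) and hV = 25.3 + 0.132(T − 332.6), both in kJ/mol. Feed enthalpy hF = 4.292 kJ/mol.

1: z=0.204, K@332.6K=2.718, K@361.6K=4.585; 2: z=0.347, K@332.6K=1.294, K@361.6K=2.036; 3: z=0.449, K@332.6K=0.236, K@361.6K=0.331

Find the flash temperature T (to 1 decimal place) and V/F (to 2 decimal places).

T = 333.9 K, V/F = 0.16

Adiabatic flash: solve Rachford–Rice at each trial T, then check hF = ψ·hV(T) + (1−ψ)·hL(T).
  T = 332.6 K: K = (2.718, 1.294, 0.236), RR gives ψ = 0.135, H_out = 3.420 kJ/mol
  T = 361.6 K: K = (4.585, 2.036, 0.331), RR gives ψ = 0.550, H_out = 17.948 kJ/mol
  T = 347.1 K: K = (3.569, 1.639, 0.281), RR gives ψ = 0.380, H_out = 11.664 kJ/mol
  T = 339.9 K: K = (3.127, 1.461, 0.258), RR gives ψ = 0.272, H_out = 7.926 kJ/mol
  T = 336.2 K: K = (2.915, 1.375, 0.247), RR gives ψ = 0.207, H_out = 5.751 kJ/mol
  T = 334.4 K: K = (2.815, 1.334, 0.241), RR gives ψ = 0.172, H_out = 4.615 kJ/mol
Linear interpolation between T = 332.6 (H_out = 3.420) and T = 334.4 (H_out = 4.615) on hF = 4.292 gives T ≈ 333.9 K, at which ψ = 0.16.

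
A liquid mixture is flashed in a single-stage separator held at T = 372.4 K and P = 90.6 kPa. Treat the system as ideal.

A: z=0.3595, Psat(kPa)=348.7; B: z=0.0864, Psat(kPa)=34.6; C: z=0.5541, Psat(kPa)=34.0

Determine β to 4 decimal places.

β = 0.3514

Raoult's law: Kᵢ = Pᵢˢᵃᵗ/P = Pᵢˢᵃᵗ/90.6.
  K_A = 348.7/90.6 = 3.848786, K_B = 34.6/90.6 = 0.381898, K_C = 34.0/90.6 = 0.375276
Rachford–Rice: g(β) = Σ zᵢ(Kᵢ−1)/(1+β(Kᵢ−1)) = 0.
Check two-phase: ΣzᵢKᵢ = 1.6246 > 1 and Σzᵢ/Kᵢ = 1.7962 > 1, so g(0) = 0.6246 > 0 and g(1) = -0.7962 < 0.
Newton iteration, β⁰ = 0.5:
  β = 0.5000: g = -0.15826, g' = -1.0229 → β = 0.3453
  β = 0.3453: g = 0.00704, g' = -1.1464 → β = 0.3514
Converged at β = 0.3514.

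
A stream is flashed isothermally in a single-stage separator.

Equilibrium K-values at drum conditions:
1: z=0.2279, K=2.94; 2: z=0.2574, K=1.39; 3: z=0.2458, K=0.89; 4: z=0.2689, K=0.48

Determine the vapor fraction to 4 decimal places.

Material balance + equilibrium reduce to Σ zᵢ(Kᵢ−1)/(1+ψ(Kᵢ−1)) = 0.
Feasibility: ΣzᵢKᵢ = 1.3756, Σzᵢ/Kᵢ = 1.0991 — both > 1, two phases present.
Iterate (Newton) starting at ψ = 0.64:
  ψ = 0.6400: g = 0.03891, g' = -0.3626 → ψ = 0.7473
  ψ = 0.7473: g = 0.00004, g' = -0.3644 → ψ = 0.7474
Converged at ψ = 0.7474.

ψ = 0.7474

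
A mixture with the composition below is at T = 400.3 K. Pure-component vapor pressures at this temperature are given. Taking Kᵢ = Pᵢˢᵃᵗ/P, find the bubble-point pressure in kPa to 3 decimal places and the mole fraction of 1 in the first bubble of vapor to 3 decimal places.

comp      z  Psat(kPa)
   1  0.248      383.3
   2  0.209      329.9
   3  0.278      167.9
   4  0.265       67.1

At the bubble point ψ → 0, so ΣzᵢKᵢ = 1 with Kᵢ = Pᵢˢᵃᵗ/P ⇒ P = ΣzᵢPᵢˢᵃᵗ.
P = 0.248·383.3 + 0.209·329.9 + 0.278·167.9 + 0.265·67.1 = 228.465 kPa
yᵢ = zᵢPᵢˢᵃᵗ/P ⇒ y_1 = 0.248·383.3/228.465 = 0.416

Pbub = 228.465 kPa, y_1 = 0.416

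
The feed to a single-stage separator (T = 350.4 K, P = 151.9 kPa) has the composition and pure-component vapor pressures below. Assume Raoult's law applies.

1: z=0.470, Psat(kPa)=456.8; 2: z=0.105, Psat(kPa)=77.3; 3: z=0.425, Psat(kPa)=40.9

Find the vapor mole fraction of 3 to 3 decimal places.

Raoult's law: Kᵢ = Pᵢˢᵃᵗ/P = Pᵢˢᵃᵗ/151.9.
  K_1 = 456.8/151.9 = 3.00724, K_2 = 77.3/151.9 = 0.50889, K_3 = 40.9/151.9 = 0.26926
Let ψ = V/F and solve Σ zᵢ(Kᵢ−1)/(1+ψ(Kᵢ−1)) = 0.
g(0) = ΣzᵢKᵢ − 1 = 0.581 and g(1) = 1 − Σzᵢ/Kᵢ = -0.941, so a root lies in (0, 1).
Newton–Raphson from ψ = 0.56:
  ψ = 0.560: g = -0.1527, g' = -1.118 → ψ = 0.423
  ψ = 0.423: g = -0.0049, g' = -1.070 → ψ = 0.419
Converged at ψ = 0.419.
Compositions from xᵢ = zᵢ/(1+ψ(Kᵢ−1)), yᵢ = Kᵢxᵢ:
  1: x = 0.255, y = 0.768
  2: x = 0.132, y = 0.067
  3: x = 0.612, y = 0.165

y_3 = 0.165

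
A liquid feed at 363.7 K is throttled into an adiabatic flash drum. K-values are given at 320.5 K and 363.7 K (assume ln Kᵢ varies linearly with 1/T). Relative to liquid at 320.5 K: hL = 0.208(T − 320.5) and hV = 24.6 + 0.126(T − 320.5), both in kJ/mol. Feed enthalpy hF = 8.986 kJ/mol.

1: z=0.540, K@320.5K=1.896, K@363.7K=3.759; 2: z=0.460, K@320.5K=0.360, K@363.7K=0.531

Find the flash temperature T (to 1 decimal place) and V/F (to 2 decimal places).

T = 321.6 K, V/F = 0.36

Adiabatic flash: solve Rachford–Rice at each trial T, then check hF = ψ·hV(T) + (1−ψ)·hL(T).
  T = 320.5 K: K = (1.896, 0.360), RR gives ψ = 0.330, H_out = 8.127 kJ/mol
  T = 363.7 K: K = (3.759, 0.531), RR gives ψ = 0.985, H_out = 29.720 kJ/mol
  T = 342.1 K: K = (2.728, 0.443), RR gives ψ = 0.703, H_out = 20.532 kJ/mol
  T = 331.3 K: K = (2.288, 0.401), RR gives ψ = 0.544, H_out = 15.137 kJ/mol
  T = 325.9 K: K = (2.086, 0.380), RR gives ψ = 0.447, H_out = 11.932 kJ/mol
  T = 323.2 K: K = (1.989, 0.370), RR gives ψ = 0.392, H_out = 10.124 kJ/mol
  T = 321.9 K: K = (1.944, 0.365), RR gives ψ = 0.363, H_out = 9.189 kJ/mol
Linear interpolation between T = 320.5 (H_out = 8.127) and T = 321.9 (H_out = 9.189) on hF = 8.986 gives T ≈ 321.6 K, at which ψ = 0.36.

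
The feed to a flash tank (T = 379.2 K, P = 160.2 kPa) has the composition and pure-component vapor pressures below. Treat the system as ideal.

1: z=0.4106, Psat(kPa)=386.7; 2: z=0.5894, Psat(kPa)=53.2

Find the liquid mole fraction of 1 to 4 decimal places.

Raoult's law: Kᵢ = Pᵢˢᵃᵗ/P = Pᵢˢᵃᵗ/160.2.
  K_1 = 386.7/160.2 = 2.413858, K_2 = 53.2/160.2 = 0.332085
Rachford–Rice: g(β) = Σ zᵢ(Kᵢ−1)/(1+β(Kᵢ−1)) = 0.
Check two-phase: ΣzᵢKᵢ = 1.1869 > 1 and Σzᵢ/Kᵢ = 1.9449 > 1, so g(0) = 0.1869 > 0 and g(1) = -0.9449 < 0.
Binary case is linear: z₁(K₁−1)(1+β(K₂−1)) + z₂(K₂−1)(1+β(K₁−1)) = 0
⇒ β = [z₁(K₁−1)+z₂(K₂−1)] / [−(K₁−1)(K₂−1)] = 0.18686/0.94434 = 0.1979
Compositions from xᵢ = zᵢ/(1+β(Kᵢ−1)), yᵢ = Kᵢxᵢ:
  1: x = 0.3208, y = 0.7745
  2: x = 0.6792, y = 0.2255

x_1 = 0.3208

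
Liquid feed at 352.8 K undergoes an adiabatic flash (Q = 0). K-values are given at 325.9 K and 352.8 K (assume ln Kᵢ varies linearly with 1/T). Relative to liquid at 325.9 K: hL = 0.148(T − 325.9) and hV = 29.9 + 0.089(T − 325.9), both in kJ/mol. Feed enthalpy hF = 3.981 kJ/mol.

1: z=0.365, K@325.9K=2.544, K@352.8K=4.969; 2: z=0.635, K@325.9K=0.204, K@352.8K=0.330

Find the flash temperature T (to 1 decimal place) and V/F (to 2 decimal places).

Adiabatic flash: solve Rachford–Rice at each trial T, then check hF = ψ·hV(T) + (1−ψ)·hL(T).
  T = 325.9 K: K = (2.544, 0.204), RR gives ψ = 0.047, H_out = 1.413 kJ/mol
  T = 352.8 K: K = (4.969, 0.330), RR gives ψ = 0.385, H_out = 14.876 kJ/mol
  T = 339.4 K: K = (3.607, 0.262), RR gives ψ = 0.251, H_out = 9.308 kJ/mol
  T = 332.6 K: K = (3.036, 0.232), RR gives ψ = 0.163, H_out = 5.806 kJ/mol
  T = 329.2 K: K = (2.778, 0.217), RR gives ψ = 0.109, H_out = 3.733 kJ/mol
  T = 330.9 K: K = (2.905, 0.224), RR gives ψ = 0.137, H_out = 4.804 kJ/mol
Linear interpolation between T = 329.2 (H_out = 3.733) and T = 330.9 (H_out = 4.804) on hF = 3.981 gives T ≈ 329.6 K, at which ψ = 0.12.

T = 329.6 K, V/F = 0.12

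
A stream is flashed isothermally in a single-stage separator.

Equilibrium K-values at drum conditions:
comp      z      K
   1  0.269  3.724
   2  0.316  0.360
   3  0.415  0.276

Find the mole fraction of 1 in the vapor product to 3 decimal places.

y_1 = 0.751

Material balance + equilibrium reduce to Σ zᵢ(Kᵢ−1)/(1+ψ(Kᵢ−1)) = 0.
Check two-phase: ΣzᵢKᵢ = 1.230 > 1 and Σzᵢ/Kᵢ = 2.454 > 1, so g(0) = 0.230 > 0 and g(1) = -1.454 < 0.
Iterate (Newton) starting at ψ = 0.5:
  ψ = 0.500: g = -0.4581, g' = -1.172 → ψ = 0.109
  ψ = 0.109: g = 0.0212, g' = -1.592 → ψ = 0.122
  ψ = 0.122: g = 0.0004, g' = -1.537 → ψ = 0.123
Converged at ψ = 0.123.
Compositions from xᵢ = zᵢ/(1+ψ(Kᵢ−1)), yᵢ = Kᵢxᵢ:
  1: x = 0.202, y = 0.751
  2: x = 0.343, y = 0.123
  3: x = 0.455, y = 0.126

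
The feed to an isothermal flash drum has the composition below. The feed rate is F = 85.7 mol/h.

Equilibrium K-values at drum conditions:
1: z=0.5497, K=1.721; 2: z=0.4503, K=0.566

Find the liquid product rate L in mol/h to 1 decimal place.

Material balance + equilibrium reduce to Σ zᵢ(Kᵢ−1)/(1+β(Kᵢ−1)) = 0.
Feasibility: ΣzᵢKᵢ = 1.2009, Σzᵢ/Kᵢ = 1.1150 — both > 1, two phases present.
Binary case is linear: z₁(K₁−1)(1+β(K₂−1)) + z₂(K₂−1)(1+β(K₁−1)) = 0
⇒ β = [z₁(K₁−1)+z₂(K₂−1)] / [−(K₁−1)(K₂−1)] = 0.20090/0.31291 = 0.6420
Then V = β·F = 0.6420·85.7 = 55.0 mol/h and L = F − V = 30.7 mol/h.

L = 30.7 mol/h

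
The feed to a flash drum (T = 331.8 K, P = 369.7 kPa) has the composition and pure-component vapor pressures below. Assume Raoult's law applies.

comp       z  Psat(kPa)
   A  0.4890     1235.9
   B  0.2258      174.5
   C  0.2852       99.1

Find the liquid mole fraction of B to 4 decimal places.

Raoult's law: Kᵢ = Pᵢˢᵃᵗ/P = Pᵢˢᵃᵗ/369.7.
  K_A = 1235.9/369.7 = 3.342981, K_B = 174.5/369.7 = 0.472004, K_C = 99.1/369.7 = 0.268055
Material balance + equilibrium reduce to Σ zᵢ(Kᵢ−1)/(1+β(Kᵢ−1)) = 0.
Check two-phase: ΣzᵢKᵢ = 1.8177 > 1 and Σzᵢ/Kᵢ = 1.6886 > 1, so g(0) = 0.8177 > 0 and g(1) = -0.6886 < 0.
Newton–Raphson from β = 0.5:
  β = 0.5000: g = 0.03639, g' = -1.0656 → β = 0.5341
  β = 0.5341: g = 0.00006, g' = -1.0636 → β = 0.5342
Converged at β = 0.5342.
Compositions from xᵢ = zᵢ/(1+β(Kᵢ−1)), yᵢ = Kᵢxᵢ:
  A: x = 0.2172, y = 0.7260
  B: x = 0.3145, y = 0.1484
  C: x = 0.4683, y = 0.1255

x_B = 0.3145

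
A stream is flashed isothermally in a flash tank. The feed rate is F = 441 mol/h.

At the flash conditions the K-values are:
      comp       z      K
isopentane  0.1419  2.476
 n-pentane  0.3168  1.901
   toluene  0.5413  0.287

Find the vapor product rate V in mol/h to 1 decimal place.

V = 60.7 mol/h

Material balance + equilibrium reduce to Σ zᵢ(Kᵢ−1)/(1+ψ(Kᵢ−1)) = 0.
Feasibility: ΣzᵢKᵢ = 1.1089, Σzᵢ/Kᵢ = 2.1100 — both > 1, two phases present.
Newton–Raphson from ψ = 0.5:
  ψ = 0.5000: g = -0.28247, g' = -0.8891 → ψ = 0.1823
  ψ = 0.1823: g = -0.03341, g' = -0.7452 → ψ = 0.1375
  ψ = 0.1375: g = 0.00020, g' = -0.7555 → ψ = 0.1377
Converged at ψ = 0.1377.
Then V = ψ·F = 0.1377·441 = 60.7 mol/h and L = F − V = 380.3 mol/h.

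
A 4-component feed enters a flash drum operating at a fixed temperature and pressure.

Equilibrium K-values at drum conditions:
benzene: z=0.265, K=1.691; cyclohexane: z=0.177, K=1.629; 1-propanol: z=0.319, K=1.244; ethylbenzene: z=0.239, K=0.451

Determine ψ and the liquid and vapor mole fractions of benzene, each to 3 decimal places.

ψ = 0.868, x_benzene = 0.166, y_benzene = 0.280

Newton iteration, ψ⁰ = 0.5:
  ψ = 0.500: g = 0.1093, g' = -0.262 → ψ = 0.917
  ψ = 0.917: g = -0.0178, g' = -0.380 → ψ = 0.870
  ψ = 0.870: g = -0.0006, g' = -0.355 → ψ = 0.868
Converged at ψ = 0.868.
Compositions from xᵢ = zᵢ/(1+ψ(Kᵢ−1)), yᵢ = Kᵢxᵢ:
  benzene: x = 0.166, y = 0.280
  cyclohexane: x = 0.114, y = 0.186
  1-propanol: x = 0.263, y = 0.327
  ethylbenzene: x = 0.457, y = 0.206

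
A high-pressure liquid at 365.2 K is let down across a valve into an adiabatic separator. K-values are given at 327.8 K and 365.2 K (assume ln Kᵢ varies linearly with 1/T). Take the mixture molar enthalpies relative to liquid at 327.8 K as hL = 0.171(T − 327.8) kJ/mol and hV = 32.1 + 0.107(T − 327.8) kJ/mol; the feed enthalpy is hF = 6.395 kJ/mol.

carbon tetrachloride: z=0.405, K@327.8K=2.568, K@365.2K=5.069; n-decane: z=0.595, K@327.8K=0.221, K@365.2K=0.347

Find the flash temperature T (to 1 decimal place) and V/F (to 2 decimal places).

T = 331.0 K, V/F = 0.18

Adiabatic flash: solve Rachford–Rice at each trial T, then check hF = ψ·hV(T) + (1−ψ)·hL(T).
  T = 327.8 K: K = (2.568, 0.221), RR gives ψ = 0.140, H_out = 4.508 kJ/mol
  T = 365.2 K: K = (5.069, 0.347), RR gives ψ = 0.474, H_out = 20.476 kJ/mol
  T = 346.5 K: K = (3.675, 0.280), RR gives ψ = 0.340, H_out = 13.714 kJ/mol
  T = 337.1 K: K = (3.084, 0.250), RR gives ψ = 0.254, H_out = 9.599 kJ/mol
  T = 332.5 K: K = (2.821, 0.235), RR gives ψ = 0.203, H_out = 7.251 kJ/mol
  T = 330.1 K: K = (2.690, 0.228), RR gives ψ = 0.172, H_out = 5.901 kJ/mol
Linear interpolation between T = 330.1 (H_out = 5.901) and T = 332.5 (H_out = 7.251) on hF = 6.395 gives T ≈ 331.0 K, at which ψ = 0.18.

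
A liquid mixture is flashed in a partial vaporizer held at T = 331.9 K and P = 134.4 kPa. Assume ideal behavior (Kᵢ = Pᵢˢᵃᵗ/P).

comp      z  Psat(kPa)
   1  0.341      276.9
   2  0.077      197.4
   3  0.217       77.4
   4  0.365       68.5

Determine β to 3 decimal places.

Raoult's law: Kᵢ = Pᵢˢᵃᵗ/P = Pᵢˢᵃᵗ/134.4.
  K_1 = 276.9/134.4 = 2.06027, K_2 = 197.4/134.4 = 1.46875, K_3 = 77.4/134.4 = 0.57589, K_4 = 68.5/134.4 = 0.50967
Iterate (Newton) starting at β = 0.5:
  β = 0.500: g = -0.0884, g' = -0.392 → β = 0.274
  β = 0.274: g = 0.0011, g' = -0.410 → β = 0.277
Converged at β = 0.277.

β = 0.277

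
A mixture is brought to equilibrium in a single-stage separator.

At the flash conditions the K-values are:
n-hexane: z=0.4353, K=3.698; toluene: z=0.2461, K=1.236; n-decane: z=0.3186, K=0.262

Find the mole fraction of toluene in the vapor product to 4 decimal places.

y_toluene = 0.2625

Newton–Raphson from ψ = 0.5:
  ψ = 0.5000: g = 0.17930, g' = -1.0210 → ψ = 0.6756
  ψ = 0.6756: g = -0.00279, g' = -1.0981 → ψ = 0.6731
Converged at ψ = 0.6731.
Compositions from xᵢ = zᵢ/(1+ψ(Kᵢ−1)), yᵢ = Kᵢxᵢ:
  n-hexane: x = 0.1546, y = 0.5717
  toluene: x = 0.2124, y = 0.2625
  n-decane: x = 0.6330, y = 0.1659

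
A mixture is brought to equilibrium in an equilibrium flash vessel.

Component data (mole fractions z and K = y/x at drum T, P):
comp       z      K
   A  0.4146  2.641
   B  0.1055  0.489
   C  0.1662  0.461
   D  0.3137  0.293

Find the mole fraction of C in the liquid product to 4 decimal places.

Let β = V/F and solve Σ zᵢ(Kᵢ−1)/(1+β(Kᵢ−1)) = 0.
Check two-phase: ΣzᵢKᵢ = 1.3151 > 1 and Σzᵢ/Kᵢ = 1.8039 > 1, so g(0) = 0.3151 > 0 and g(1) = -0.8039 < 0.
Newton–Raphson from β = 0.66:
  β = 0.6600: g = -0.30959, g' = -0.9875 → β = 0.3465
  β = 0.3465: g = -0.03567, g' = -0.8425 → β = 0.3042
  β = 0.3042: g = 0.00032, g' = -0.8590 → β = 0.3045
Converged at β = 0.3045.
Compositions from xᵢ = zᵢ/(1+β(Kᵢ−1)), yᵢ = Kᵢxᵢ:
  A: x = 0.2765, y = 0.7301
  B: x = 0.1249, y = 0.0611
  C: x = 0.1988, y = 0.0917
  D: x = 0.3998, y = 0.1171

x_C = 0.1988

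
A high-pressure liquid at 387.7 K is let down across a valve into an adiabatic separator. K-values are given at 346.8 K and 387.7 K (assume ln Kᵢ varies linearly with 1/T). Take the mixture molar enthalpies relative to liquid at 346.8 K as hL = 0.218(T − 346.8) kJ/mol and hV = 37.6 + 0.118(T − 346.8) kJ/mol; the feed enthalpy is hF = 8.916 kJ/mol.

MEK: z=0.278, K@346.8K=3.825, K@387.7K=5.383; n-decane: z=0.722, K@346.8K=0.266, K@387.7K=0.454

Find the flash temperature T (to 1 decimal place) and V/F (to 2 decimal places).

Adiabatic flash: solve Rachford–Rice at each trial T, then check hF = ψ·hV(T) + (1−ψ)·hL(T).
  T = 346.8 K: K = (3.825, 0.266), RR gives ψ = 0.123, H_out = 4.631 kJ/mol
  T = 387.7 K: K = (5.383, 0.454), RR gives ψ = 0.344, H_out = 20.458 kJ/mol
  T = 367.2 K: K = (4.579, 0.352), RR gives ψ = 0.228, H_out = 12.541 kJ/mol
  T = 357.0 K: K = (4.196, 0.307), RR gives ψ = 0.175, H_out = 8.643 kJ/mol
  T = 362.1 K: K = (4.386, 0.330), RR gives ψ = 0.201, H_out = 10.600 kJ/mol
  T = 359.6 K: K = (4.292, 0.319), RR gives ψ = 0.189, H_out = 9.643 kJ/mol
  T = 358.3 K: K = (4.244, 0.313), RR gives ψ = 0.182, H_out = 9.144 kJ/mol
Linear interpolation between T = 357.0 (H_out = 8.643) and T = 358.3 (H_out = 9.144) on hF = 8.916 gives T ≈ 357.7 K, at which ψ = 0.18.

T = 357.7 K, V/F = 0.18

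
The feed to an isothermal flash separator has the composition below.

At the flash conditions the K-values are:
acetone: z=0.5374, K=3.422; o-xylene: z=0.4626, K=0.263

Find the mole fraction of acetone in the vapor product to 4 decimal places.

Let ψ = V/F and solve Σ zᵢ(Kᵢ−1)/(1+ψ(Kᵢ−1)) = 0.
g(0) = ΣzᵢKᵢ − 1 = 0.9606 and g(1) = 1 − Σzᵢ/Kᵢ = -0.9160, so a root lies in (0, 1).
Newton iteration, ψ⁰ = 0.5:
  ψ = 0.5000: g = 0.04880, g' = -1.2749 → ψ = 0.5383
  ψ = 0.5383: g = -0.00013, g' = -1.2844 → ψ = 0.5382
Converged at ψ = 0.5382.
Compositions from xᵢ = zᵢ/(1+ψ(Kᵢ−1)), yᵢ = Kᵢxᵢ:
  acetone: x = 0.2333, y = 0.7984
  o-xylene: x = 0.7667, y = 0.2016

y_acetone = 0.7984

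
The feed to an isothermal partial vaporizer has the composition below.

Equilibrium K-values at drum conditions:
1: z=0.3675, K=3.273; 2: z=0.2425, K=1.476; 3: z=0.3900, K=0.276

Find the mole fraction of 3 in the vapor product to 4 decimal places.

y_3 = 0.1774

Material balance + equilibrium reduce to Σ zᵢ(Kᵢ−1)/(1+V/F(Kᵢ−1)) = 0.
Feasibility: ΣzᵢKᵢ = 1.6684, Σzᵢ/Kᵢ = 1.6896 — both > 1, two phases present.
Newton iteration, V/F⁰ = 0.5:
  V/F = 0.5000: g = 0.04165, g' = -0.9540 → V/F = 0.5437
  V/F = 0.5437: g = -0.00031, g' = -0.9705 → V/F = 0.5433
Converged at V/F = 0.5433.
Compositions from xᵢ = zᵢ/(1+V/F(Kᵢ−1)), yᵢ = Kᵢxᵢ:
  1: x = 0.1644, y = 0.5382
  2: x = 0.1927, y = 0.2844
  3: x = 0.6429, y = 0.1774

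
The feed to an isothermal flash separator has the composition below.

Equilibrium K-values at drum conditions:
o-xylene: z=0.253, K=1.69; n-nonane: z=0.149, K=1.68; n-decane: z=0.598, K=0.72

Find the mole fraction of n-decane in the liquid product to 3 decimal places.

Newton–Raphson from ψ = 0.57:
  ψ = 0.570: g = -0.0009, g' = -0.164 → ψ = 0.564
Converged at ψ = 0.564.
Compositions from xᵢ = zᵢ/(1+ψ(Kᵢ−1)), yᵢ = Kᵢxᵢ:
  o-xylene: x = 0.182, y = 0.308
  n-nonane: x = 0.108, y = 0.181
  n-decane: x = 0.710, y = 0.511

x_n-decane = 0.710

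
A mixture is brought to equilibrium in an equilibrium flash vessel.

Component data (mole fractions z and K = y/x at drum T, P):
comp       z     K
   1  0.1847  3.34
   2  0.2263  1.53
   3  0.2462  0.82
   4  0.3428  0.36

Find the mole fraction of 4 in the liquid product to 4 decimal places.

Material balance + equilibrium reduce to Σ zᵢ(Kᵢ−1)/(1+β(Kᵢ−1)) = 0.
Check two-phase: ΣzᵢKᵢ = 1.2884 > 1 and Σzᵢ/Kᵢ = 1.4557 > 1, so g(0) = 0.2884 > 0 and g(1) = -0.4557 < 0.
Newton iteration, β⁰ = 0.5:
  β = 0.5000: g = -0.07735, g' = -0.5678 → β = 0.3638
  β = 0.3638: g = 0.00063, g' = -0.5875 → β = 0.3648
Converged at β = 0.3648.
Compositions from xᵢ = zᵢ/(1+β(Kᵢ−1)), yᵢ = Kᵢxᵢ:
  1: x = 0.0996, y = 0.3328
  2: x = 0.1896, y = 0.2901
  3: x = 0.2635, y = 0.2161
  4: x = 0.4472, y = 0.1610

x_4 = 0.4472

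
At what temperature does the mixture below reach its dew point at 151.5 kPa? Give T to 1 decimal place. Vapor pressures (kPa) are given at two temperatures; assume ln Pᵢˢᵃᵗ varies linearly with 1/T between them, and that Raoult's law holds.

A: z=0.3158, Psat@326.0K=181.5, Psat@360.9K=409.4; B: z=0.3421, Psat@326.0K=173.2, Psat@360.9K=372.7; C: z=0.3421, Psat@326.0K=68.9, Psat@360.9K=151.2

Dew-point temperature: Σzᵢ·P/Pᵢˢᵃᵗ(T) = 1. Interpolate ln Pᵢˢᵃᵗ = aᵢ + bᵢ/T.
  T = 326.0 K: ΣzᵢP/Pᵢˢᵃᵗ = 1.3151
  T = 360.9 K: ΣzᵢP/Pᵢˢᵃᵗ = 0.5987
  T = 343.4 K: ΣzᵢP/Pᵢˢᵃᵗ = 0.8707
  T = 334.7 K: ΣzᵢP/Pᵢˢᵃᵗ = 1.0643
  T = 339.0 K: ΣzᵢP/Pᵢˢᵃᵗ = 0.9625
  T = 336.9 K: ΣzᵢP/Pᵢˢᵃᵗ = 1.0107
Interpolating between 336.9 K and 339.0 K gives T ≈ 337.4 K.

T = 337.4 K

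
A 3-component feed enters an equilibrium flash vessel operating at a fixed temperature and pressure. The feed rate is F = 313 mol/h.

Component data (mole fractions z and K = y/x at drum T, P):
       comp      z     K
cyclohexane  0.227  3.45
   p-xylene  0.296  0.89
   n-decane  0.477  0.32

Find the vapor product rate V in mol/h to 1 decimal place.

V = 50.9 mol/h

Material balance + equilibrium reduce to Σ zᵢ(Kᵢ−1)/(1+V/F(Kᵢ−1)) = 0.
Feasibility: ΣzᵢKᵢ = 1.199, Σzᵢ/Kᵢ = 1.889 — both > 1, two phases present.
Newton iteration, V/F⁰ = 0.62:
  V/F = 0.620: g = -0.3749, g' = -0.878 → V/F = 0.193
  V/F = 0.193: g = -0.0290, g' = -0.924 → V/F = 0.162
Converged at V/F = 0.162.
Then V = V/F·F = 0.1625·313 = 50.9 mol/h and L = F − V = 262.1 mol/h.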